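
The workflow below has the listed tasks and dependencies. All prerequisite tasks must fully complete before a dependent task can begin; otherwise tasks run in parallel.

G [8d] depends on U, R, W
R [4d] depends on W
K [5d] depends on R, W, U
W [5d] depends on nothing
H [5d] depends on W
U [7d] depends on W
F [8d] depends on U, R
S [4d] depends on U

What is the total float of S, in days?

W→U→G = 5+7+8 = 20 sets the makespan at 20 days.
The longest chain containing S totals 16 days.
Slack of S = 16 − 12 = 4 days.

4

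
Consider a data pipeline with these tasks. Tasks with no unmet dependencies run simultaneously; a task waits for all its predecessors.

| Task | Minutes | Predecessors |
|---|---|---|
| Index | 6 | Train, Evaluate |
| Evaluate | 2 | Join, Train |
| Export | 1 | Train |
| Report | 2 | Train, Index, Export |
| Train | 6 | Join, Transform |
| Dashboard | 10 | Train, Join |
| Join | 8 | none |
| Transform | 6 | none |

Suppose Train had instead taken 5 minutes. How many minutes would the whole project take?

23

Critical path before the change: Join→Train→Evaluate→Index→Report = 8+6+2+6+2 = 24 giving 24 minutes.
Train lies on that path, so at 5 minutes the path becomes 23 minutes.
The critical path is still Join→Train→Evaluate→Index→Report; finish is now 23 minutes.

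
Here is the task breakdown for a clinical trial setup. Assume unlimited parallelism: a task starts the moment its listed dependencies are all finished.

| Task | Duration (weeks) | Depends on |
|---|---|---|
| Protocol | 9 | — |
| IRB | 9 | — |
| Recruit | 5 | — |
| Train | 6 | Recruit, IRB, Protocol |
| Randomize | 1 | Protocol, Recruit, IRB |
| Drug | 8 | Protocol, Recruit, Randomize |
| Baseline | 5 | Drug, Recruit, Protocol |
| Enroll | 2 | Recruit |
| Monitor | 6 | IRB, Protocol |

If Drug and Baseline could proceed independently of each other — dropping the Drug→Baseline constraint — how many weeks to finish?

18

Original critical path: Protocol→Randomize→Drug→Baseline = 9+1+8+5 = 23 ⇒ 23 weeks.
Without Drug→Baseline, Baseline's earliest start moves from 18 to 9.
New critical path: Protocol→Randomize→Drug = 9+1+8 = 18 ⇒ 18 weeks.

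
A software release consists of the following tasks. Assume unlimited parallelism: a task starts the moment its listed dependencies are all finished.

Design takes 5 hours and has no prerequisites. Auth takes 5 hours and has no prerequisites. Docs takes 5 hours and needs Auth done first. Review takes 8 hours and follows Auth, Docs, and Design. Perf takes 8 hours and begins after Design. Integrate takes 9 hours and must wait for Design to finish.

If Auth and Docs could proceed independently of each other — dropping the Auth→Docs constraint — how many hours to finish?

14

Original critical path: Auth→Docs→Review = 5+5+8 = 18 ⇒ 18 hours.
Without Auth→Docs, Docs's earliest start moves from 5 to 0.
New critical path: Design→Integrate = 5+9 = 14 ⇒ 14 hours.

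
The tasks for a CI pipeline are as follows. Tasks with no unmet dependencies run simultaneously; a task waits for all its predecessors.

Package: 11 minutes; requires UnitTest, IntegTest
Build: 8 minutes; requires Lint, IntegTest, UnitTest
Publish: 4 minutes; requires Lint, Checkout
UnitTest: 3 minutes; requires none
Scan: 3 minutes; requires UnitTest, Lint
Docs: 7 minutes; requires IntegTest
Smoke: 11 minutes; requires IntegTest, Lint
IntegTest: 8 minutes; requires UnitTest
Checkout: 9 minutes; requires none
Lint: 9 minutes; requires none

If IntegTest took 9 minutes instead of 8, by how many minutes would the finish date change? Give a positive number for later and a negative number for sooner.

1

Baseline: UnitTest→IntegTest→Package = 3+8+11 = 22 → 22 minutes.
IntegTest is on the critical path; changing it to 9 makes that path 23 minutes.
The critical path is still UnitTest→IntegTest→Package; finish is now 23 minutes.
Change in finish: 23 − 22 = +1 minutes.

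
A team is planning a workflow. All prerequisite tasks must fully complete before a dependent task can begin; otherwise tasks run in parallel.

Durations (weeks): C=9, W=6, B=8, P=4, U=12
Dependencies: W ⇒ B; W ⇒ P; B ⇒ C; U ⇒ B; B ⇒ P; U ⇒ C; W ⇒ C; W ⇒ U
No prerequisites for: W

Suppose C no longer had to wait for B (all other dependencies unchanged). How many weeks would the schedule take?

Original critical path: W→U→B→C = 6+12+8+9 = 35 ⇒ 35 weeks.
Without B→C, C's earliest start moves from 26 to 18.
The longest chain is now W→U→B→P = 6+12+8+4 = 30, so the schedule takes 30 weeks.

30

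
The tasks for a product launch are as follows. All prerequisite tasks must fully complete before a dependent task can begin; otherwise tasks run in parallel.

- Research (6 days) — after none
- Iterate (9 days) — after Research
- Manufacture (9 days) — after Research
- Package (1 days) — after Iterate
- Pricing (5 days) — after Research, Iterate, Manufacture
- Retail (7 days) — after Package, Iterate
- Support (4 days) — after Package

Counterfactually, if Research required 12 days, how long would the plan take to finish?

Baseline: Research→Iterate→Package→Retail = 6+9+1+7 = 23 → 23 days.
Research lies on that path, so at 12 days the path becomes 29 days.
The critical path is still Research→Iterate→Package→Retail; finish is now 29 days.

29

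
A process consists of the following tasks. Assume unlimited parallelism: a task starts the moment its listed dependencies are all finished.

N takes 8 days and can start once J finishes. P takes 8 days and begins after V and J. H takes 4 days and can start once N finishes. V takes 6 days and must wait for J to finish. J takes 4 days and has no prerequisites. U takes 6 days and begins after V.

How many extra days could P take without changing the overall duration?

Critical path: J→V→P = 4+6+8 = 18, so the finish is 18 days.
Longest path through P: 18 days (earliest finish 18, latest finish 18).
Float = 18 − 18 = 0.

0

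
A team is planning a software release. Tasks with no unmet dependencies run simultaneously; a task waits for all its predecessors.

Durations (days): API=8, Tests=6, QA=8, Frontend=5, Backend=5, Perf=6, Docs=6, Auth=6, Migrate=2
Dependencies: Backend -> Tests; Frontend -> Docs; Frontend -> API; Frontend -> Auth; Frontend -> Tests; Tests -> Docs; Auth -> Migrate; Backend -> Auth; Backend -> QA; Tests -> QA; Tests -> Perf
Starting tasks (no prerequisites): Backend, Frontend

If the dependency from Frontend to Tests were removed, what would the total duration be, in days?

19

Original critical path: Backend→Tests→QA = 5+6+8 = 19 ⇒ 19 days.
Dropping Frontend→Tests doesn't change Tests's earliest start (5); another predecessor still binds.
The longest chain is now Backend→Tests→QA = 5+6+8 = 19, so the software release takes 19 days.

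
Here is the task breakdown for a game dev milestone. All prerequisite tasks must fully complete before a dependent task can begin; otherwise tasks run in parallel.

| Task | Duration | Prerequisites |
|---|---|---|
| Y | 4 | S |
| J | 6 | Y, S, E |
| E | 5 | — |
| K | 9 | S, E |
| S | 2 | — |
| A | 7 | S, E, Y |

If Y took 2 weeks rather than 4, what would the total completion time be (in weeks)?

Critical path before the change: E→K = 5+9 = 14 giving 14 weeks.
Y has 1 week of float (longest path through it is 13).
No other chain overtakes it, so the finish is 14 weeks.

14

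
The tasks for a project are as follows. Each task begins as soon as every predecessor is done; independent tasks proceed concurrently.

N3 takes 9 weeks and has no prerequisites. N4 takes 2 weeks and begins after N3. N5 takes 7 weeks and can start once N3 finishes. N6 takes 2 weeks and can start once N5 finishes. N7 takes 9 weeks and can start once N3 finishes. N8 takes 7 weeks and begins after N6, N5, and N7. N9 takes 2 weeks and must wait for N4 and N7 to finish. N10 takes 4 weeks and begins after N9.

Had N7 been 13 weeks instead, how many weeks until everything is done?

The binding path is N3→N7→N8 = 9+9+7 = 25; finish at 25 weeks.
Since N7 is critical, the +4 change carries straight to that chain (now 29 weeks).
The critical path is still N3→N7→N8; finish is now 29 weeks.

29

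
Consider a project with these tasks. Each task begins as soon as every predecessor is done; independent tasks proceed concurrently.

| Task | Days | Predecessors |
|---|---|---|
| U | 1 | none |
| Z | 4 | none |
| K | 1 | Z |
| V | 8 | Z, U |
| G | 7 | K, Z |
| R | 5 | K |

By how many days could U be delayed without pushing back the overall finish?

3

Critical path: Z→K→G = 4+1+7 = 12, so the finish is 12 days.
Longest path through U: 9 days (earliest finish 1, latest finish 4).
So U can slip 4 − 1 = 3 days.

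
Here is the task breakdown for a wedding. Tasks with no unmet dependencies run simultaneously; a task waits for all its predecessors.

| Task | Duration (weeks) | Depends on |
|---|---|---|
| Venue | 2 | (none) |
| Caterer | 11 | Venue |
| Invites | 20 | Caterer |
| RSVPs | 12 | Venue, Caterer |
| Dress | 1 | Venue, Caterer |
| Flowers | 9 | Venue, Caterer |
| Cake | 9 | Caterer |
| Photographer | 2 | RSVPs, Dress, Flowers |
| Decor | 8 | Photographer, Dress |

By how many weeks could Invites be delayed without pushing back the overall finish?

The longest chain is Venue→Caterer→RSVPs→Photographer→Decor = 2+11+12+2+8 = 35; overall finish 35 weeks.
The longest chain containing Invites totals 33 weeks.
So Invites can slip 35 − 33 = 2 weeks.

2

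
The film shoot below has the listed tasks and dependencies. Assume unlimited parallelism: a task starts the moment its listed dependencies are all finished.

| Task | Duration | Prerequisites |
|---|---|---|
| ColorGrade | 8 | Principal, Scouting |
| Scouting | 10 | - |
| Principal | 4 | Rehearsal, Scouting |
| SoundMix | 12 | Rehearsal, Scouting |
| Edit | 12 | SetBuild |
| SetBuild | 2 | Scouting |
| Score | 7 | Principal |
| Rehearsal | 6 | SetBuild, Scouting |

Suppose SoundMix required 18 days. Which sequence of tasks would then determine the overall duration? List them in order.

Scouting, SetBuild, Rehearsal, SoundMix

Baseline: Scouting→SetBuild→Rehearsal→SoundMix = 10+2+6+12 = 30 → 30 days.
SoundMix lies on that path, so at 18 days the path becomes 36 days.
The critical path is still Scouting→SetBuild→Rehearsal→SoundMix; finish is now 36 days.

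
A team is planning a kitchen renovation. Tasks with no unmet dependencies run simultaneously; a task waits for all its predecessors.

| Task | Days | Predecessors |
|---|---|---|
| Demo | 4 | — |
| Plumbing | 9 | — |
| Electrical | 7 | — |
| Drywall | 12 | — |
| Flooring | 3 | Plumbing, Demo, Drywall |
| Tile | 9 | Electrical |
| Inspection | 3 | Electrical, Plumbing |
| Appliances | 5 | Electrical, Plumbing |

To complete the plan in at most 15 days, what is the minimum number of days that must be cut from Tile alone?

1

Current finish: 16 days; target: 15.
Tile is on every critical path, so each day cut from Tile cuts the finish by one (this holds down to a finish of 15).
Need 16 − 15 = 1 day off Tile → Tile becomes 8 days, finish becomes 15.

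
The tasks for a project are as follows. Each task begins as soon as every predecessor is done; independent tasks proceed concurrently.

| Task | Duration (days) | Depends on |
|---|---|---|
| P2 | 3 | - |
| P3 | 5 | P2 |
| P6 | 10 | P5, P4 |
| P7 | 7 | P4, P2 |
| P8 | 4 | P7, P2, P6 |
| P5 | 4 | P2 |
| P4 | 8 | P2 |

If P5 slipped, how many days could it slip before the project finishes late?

4

The longest chain is P2→P4→P6→P8 = 3+8+10+4 = 25; overall finish 25 days.
Longest path through P5: 21 days (earliest finish 7, latest finish 11).
Slack of P5 = 7 − 3 = 4 days.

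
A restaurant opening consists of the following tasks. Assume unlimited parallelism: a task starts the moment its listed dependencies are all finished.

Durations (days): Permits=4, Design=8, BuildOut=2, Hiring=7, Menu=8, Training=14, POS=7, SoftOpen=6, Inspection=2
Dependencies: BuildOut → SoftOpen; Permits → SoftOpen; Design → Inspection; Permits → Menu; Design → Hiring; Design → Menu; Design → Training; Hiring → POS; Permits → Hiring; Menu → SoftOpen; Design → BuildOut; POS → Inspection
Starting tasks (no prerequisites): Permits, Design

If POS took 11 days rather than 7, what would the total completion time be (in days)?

28

Critical path before the change: Design→Hiring→POS→Inspection = 8+7+7+2 = 24 giving 24 days.
POS lies on that path, so at 11 days the path becomes 28 days.
No other chain overtakes it, so the finish is 28 days.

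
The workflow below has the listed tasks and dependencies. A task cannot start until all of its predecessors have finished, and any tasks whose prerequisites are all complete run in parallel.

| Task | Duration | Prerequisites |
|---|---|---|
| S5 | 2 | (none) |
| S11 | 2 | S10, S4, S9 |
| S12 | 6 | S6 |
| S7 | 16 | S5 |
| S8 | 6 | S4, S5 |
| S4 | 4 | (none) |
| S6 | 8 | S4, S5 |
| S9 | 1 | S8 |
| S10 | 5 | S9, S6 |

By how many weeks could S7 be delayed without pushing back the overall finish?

1

S4→S6→S10→S11 = 4+8+5+2 = 19 sets the makespan at 19 weeks.
The longest chain containing S7 totals 18 weeks.
So S7 can slip 19 − 18 = 1 week.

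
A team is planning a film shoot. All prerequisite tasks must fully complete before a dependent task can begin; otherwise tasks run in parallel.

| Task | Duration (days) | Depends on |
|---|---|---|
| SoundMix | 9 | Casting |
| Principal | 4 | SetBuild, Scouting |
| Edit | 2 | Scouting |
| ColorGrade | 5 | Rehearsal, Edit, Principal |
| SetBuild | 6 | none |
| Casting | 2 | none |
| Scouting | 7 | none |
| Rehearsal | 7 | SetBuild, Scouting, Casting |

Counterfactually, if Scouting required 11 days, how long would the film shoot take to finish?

23

Actual critical path: Scouting→Rehearsal→ColorGrade = 7+7+5 = 19 ⇒ 19 days.
Since Scouting is critical, the +4 change carries straight to that chain (now 23 days).
The critical path is still Scouting→Rehearsal→ColorGrade; finish is now 23 days.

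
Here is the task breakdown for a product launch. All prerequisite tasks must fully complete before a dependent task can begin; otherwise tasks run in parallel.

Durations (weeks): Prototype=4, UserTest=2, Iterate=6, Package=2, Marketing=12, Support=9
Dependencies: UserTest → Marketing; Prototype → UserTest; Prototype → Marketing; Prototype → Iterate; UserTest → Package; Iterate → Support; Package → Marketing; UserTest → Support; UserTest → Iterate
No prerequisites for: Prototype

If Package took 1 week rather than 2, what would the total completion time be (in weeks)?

21

Baseline: Prototype→UserTest→Iterate→Support = 4+2+6+9 = 21 → 21 weeks.
The longest path through Package is only 20 weeks, so Package has float 1.
That remains the longest chain; total 21 weeks.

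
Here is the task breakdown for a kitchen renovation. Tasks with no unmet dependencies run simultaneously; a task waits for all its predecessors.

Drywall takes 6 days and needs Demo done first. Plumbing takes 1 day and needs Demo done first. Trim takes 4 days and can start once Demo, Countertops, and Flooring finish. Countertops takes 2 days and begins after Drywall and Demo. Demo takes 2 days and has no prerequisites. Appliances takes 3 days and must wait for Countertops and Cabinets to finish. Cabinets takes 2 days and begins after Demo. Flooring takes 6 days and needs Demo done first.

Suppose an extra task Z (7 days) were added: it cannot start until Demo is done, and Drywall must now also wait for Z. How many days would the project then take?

Originally the project takes 14 days.
With Z inserted, Drywall now waits for max(Demo, Z).
New critical path: Demo→Z→Drywall→Countertops→Trim = 2+7+6+2+4 = 21 ⇒ 21 days.

21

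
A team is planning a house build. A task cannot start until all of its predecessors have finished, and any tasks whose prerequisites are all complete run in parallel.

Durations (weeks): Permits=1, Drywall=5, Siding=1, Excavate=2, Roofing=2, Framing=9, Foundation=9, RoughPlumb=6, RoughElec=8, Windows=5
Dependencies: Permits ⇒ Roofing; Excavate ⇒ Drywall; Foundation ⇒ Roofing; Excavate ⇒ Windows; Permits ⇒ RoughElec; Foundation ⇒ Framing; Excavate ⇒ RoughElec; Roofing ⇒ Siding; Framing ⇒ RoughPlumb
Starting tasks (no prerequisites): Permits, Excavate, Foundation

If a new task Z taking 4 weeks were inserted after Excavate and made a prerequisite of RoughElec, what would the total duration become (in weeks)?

24

Originally the job takes 24 weeks.
With Z inserted, RoughElec now waits for max(Permits, Excavate, Z).
New critical path: Foundation→Framing→RoughPlumb = 9+9+6 = 24 ⇒ 24 weeks.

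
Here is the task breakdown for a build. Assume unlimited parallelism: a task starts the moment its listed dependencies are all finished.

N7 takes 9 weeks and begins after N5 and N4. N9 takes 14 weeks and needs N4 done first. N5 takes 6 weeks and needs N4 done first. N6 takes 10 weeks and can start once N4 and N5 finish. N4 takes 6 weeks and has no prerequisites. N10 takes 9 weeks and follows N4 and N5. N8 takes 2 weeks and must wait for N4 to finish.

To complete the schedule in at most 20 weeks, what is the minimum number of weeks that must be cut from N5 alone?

2

Current finish: 22 weeks; target: 20.
N5 is on every critical path, so each week cut from N5 cuts the finish by one (this holds down to a finish of 20).
Need 22 − 20 = 2 weeks off N5 → N5 becomes 4 weeks, finish becomes 20.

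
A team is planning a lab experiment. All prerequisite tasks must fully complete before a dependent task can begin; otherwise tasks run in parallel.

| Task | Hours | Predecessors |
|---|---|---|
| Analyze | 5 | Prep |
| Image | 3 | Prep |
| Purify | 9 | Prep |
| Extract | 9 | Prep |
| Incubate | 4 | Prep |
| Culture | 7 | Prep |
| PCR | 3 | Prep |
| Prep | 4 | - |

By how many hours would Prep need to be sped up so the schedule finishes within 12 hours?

Current finish: 13 hours; target: 12.
Prep is on every critical path, so each hour cut from Prep cuts the finish by one (this holds down to a finish of 10).
Need 13 − 12 = 1 hour off Prep → Prep becomes 3 hours, finish becomes 12.

1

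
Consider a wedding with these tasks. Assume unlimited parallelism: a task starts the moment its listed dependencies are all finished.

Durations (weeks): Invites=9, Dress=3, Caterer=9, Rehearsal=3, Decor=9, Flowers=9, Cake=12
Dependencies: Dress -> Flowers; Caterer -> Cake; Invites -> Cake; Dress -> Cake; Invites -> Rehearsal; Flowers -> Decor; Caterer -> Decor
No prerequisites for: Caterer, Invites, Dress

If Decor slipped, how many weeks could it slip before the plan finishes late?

0

The longest chain is Caterer→Cake = 9+12 = 21; overall finish 21 weeks.
Longest path through Decor: 21 weeks (earliest finish 21, latest finish 21).
Float = 21 − 21 = 0.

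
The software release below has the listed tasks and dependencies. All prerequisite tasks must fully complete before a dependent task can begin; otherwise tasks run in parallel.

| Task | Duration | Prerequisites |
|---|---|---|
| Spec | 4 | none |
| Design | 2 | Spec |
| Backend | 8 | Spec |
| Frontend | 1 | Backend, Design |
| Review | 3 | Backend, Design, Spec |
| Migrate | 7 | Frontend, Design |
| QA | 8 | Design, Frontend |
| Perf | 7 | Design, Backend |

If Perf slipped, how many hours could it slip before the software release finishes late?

Spec→Backend→Frontend→QA = 4+8+1+8 = 21 sets the makespan at 21 hours.
The longest chain containing Perf totals 19 hours.
Float = 21 − 19 = 2.

2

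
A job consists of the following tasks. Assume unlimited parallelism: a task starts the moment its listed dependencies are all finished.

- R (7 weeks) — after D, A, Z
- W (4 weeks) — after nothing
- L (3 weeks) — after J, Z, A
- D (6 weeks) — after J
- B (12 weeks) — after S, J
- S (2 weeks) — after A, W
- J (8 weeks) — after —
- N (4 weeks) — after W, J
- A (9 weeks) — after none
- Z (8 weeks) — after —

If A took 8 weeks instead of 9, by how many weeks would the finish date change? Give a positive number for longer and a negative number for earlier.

-1

Actual critical path: A→S→B = 9+2+12 = 23 ⇒ 23 weeks.
Since A is critical, the -1 change carries straight to that chain (now 22 weeks).
The critical path is still A→S→B; finish is now 22 weeks.
Change in finish: 22 − 23 = -1 weeks.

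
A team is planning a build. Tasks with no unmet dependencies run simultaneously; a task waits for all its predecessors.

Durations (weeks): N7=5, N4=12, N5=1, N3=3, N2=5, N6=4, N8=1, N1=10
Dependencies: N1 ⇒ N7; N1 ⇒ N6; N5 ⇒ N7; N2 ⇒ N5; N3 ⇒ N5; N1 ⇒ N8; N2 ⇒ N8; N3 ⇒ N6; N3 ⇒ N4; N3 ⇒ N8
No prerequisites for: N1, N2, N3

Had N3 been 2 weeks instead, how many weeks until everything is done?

15

As given, the longest chain is N3→N4 = 3+12 = 15, so the finish is 15 weeks.
N3 is on the critical path; changing it to 2 makes that path 14 weeks.
New critical path: N1→N7 = 10+5 = 15 ⇒ 15 weeks.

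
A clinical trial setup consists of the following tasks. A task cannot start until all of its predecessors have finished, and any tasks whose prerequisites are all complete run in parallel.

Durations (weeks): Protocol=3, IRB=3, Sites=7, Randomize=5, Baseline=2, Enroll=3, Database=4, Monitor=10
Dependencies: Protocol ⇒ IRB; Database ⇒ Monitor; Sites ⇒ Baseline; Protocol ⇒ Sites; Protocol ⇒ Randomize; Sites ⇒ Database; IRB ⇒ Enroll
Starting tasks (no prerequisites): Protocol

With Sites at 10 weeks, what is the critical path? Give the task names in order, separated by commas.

Baseline: Protocol→Sites→Database→Monitor = 3+7+4+10 = 24 → 24 weeks.
Sites is on the critical path; changing it to 10 makes that path 27 weeks.
No other chain overtakes it, so the finish is 27 weeks.

Protocol, Sites, Database, Monitor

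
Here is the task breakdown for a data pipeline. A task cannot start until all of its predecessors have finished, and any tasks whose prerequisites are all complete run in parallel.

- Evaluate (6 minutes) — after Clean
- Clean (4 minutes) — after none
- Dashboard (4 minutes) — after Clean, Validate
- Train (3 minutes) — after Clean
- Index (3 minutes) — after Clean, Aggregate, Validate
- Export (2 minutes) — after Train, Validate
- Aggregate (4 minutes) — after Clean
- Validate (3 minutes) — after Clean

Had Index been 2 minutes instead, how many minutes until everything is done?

Actual critical path: Clean→Aggregate→Index = 4+4+3 = 11 ⇒ 11 minutes.
Index lies on that path, so at 2 minutes the path becomes 10 minutes.
The binding chain switches to Clean→Validate→Dashboard = 4+3+4 = 11; finish 11 minutes.

11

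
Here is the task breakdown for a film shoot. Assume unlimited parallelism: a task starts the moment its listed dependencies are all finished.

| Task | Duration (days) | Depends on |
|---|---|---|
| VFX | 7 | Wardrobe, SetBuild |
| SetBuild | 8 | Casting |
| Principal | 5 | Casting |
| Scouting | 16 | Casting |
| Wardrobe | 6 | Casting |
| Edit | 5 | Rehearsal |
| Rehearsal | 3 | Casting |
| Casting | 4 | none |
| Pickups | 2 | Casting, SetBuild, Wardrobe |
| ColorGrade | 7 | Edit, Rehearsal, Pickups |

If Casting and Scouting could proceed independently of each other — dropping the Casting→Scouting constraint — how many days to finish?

21

With the dependency in place, Casting→SetBuild→Pickups→ColorGrade = 4+8+2+7 = 21 sets the finish at 21 days.
Without Casting→Scouting, Scouting's earliest start moves from 4 to 0.
After: Casting→SetBuild→Pickups→ColorGrade = 4+8+2+7 = 21 → 21 days.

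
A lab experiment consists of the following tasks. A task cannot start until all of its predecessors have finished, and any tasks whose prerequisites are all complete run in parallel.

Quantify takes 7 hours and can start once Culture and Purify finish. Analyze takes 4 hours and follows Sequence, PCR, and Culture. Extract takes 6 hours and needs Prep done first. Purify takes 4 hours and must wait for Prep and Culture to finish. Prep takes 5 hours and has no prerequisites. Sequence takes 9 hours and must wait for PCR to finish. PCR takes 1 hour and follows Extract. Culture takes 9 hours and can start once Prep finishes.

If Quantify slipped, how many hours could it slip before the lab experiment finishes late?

Prep→Culture→Purify→Quantify = 5+9+4+7 = 25 sets the makespan at 25 hours.
Longest path through Quantify: 25 hours (earliest finish 25, latest finish 25).
Slack of Quantify = 18 − 18 = 0 hours.

0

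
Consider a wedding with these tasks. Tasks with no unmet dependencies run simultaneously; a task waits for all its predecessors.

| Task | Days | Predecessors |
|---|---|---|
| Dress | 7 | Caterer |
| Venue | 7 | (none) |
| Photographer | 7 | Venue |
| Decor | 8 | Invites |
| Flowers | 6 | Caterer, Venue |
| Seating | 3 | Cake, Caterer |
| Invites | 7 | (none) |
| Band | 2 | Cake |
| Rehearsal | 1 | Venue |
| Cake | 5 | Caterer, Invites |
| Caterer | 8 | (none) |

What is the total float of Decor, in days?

1

The longest chain is Caterer→Cake→Seating = 8+5+3 = 16; overall finish 16 days.
The longest chain containing Decor totals 15 days.
So Decor can slip 16 − 15 = 1 day.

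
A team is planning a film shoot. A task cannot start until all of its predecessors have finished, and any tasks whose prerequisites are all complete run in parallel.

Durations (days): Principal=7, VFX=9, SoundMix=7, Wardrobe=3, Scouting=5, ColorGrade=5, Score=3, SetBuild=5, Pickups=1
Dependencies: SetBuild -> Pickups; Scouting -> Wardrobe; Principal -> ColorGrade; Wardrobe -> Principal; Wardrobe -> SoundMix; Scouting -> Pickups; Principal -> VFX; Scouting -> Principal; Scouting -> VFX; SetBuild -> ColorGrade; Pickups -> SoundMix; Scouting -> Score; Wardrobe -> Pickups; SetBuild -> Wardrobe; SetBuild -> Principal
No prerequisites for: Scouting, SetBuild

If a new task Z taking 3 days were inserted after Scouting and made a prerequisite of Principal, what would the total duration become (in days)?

Originally the schedule takes 24 days.
With Z inserted, Principal now waits for max(Wardrobe, Scouting, SetBuild, Z).
New critical path: Scouting→Z→Principal→VFX = 5+3+7+9 = 24 ⇒ 24 days.

24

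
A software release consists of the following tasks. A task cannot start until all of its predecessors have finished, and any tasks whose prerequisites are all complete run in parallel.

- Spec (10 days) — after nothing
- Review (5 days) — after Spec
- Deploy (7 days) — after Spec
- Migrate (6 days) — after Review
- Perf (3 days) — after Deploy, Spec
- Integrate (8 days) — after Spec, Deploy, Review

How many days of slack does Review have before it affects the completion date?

Spec→Deploy→Integrate = 10+7+8 = 25 sets the makespan at 25 days.
The longest chain containing Review totals 23 days.
Slack of Review = 12 − 10 = 2 days.

2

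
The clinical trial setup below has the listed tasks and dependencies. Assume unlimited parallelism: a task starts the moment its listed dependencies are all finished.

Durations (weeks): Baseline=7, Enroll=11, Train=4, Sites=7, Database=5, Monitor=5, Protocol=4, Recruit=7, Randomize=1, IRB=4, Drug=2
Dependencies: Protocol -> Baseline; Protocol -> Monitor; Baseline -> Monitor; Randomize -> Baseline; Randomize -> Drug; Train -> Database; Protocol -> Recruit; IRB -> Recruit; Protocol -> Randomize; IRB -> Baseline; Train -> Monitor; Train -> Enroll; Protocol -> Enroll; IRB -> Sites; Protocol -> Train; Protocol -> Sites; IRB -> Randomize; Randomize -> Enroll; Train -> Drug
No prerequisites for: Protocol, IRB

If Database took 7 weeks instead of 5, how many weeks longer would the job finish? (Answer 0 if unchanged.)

0

Baseline: Protocol→Train→Enroll = 4+4+11 = 19 → 19 weeks.
Database is off the critical path — its longest chain is 13 weeks, giving 6 of slack.
That remains the longest chain; total 19 weeks.
Change in finish: 19 − 19 = +0 weeks.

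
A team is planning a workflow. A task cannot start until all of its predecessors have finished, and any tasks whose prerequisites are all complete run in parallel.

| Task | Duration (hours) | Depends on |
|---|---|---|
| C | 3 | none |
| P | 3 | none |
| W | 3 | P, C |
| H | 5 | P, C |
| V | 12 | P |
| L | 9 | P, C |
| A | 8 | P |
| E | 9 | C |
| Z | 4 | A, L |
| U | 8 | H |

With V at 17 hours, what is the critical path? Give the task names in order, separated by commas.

As given, the longest chain is C→H→U = 3+5+8 = 16, so the finish is 16 hours.
V is off the critical path — its longest chain is 15 hours, giving 1 of slack.
The binding chain switches to P→V = 3+17 = 20; finish 20 hours.

P, V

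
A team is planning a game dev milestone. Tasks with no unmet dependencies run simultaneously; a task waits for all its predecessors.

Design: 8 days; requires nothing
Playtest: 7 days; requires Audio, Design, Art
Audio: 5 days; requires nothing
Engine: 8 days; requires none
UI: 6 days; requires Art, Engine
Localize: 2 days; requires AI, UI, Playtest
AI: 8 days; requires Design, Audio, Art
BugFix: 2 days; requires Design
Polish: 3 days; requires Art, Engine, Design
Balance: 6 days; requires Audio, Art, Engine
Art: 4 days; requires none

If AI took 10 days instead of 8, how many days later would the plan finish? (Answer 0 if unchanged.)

2

As given, the longest chain is Design→AI→Localize = 8+8+2 = 18, so the finish is 18 days.
Since AI is critical, the +2 change carries straight to that chain (now 20 days).
No other chain overtakes it, so the finish is 20 days.
Change in finish: 20 − 18 = +2 days.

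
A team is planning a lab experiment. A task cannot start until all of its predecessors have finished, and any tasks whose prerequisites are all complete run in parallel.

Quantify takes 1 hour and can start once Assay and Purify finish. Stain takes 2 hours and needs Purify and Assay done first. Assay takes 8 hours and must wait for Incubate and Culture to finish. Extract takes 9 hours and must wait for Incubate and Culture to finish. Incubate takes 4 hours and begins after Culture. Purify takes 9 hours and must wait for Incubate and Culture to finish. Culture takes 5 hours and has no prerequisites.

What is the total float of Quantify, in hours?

The longest chain is Culture→Incubate→Purify→Stain = 5+4+9+2 = 20; overall finish 20 hours.
The longest chain containing Quantify totals 19 hours.
So Quantify can slip 20 − 19 = 1 hour.

1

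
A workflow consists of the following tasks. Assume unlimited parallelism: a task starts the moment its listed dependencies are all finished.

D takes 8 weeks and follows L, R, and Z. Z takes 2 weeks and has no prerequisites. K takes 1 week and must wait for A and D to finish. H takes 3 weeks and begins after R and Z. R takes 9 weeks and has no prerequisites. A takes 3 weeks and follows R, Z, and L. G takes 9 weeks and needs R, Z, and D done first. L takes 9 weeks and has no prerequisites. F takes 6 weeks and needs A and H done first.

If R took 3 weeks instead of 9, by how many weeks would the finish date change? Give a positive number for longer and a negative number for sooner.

As given, the longest chain is R→D→G = 9+8+9 = 26, so the finish is 26 weeks.
Since R is critical, the -6 change carries straight to that chain (now 20 weeks).
The binding chain switches to L→D→G = 9+8+9 = 26; finish 26 weeks.
Change in finish: 26 − 26 = +0 weeks.

0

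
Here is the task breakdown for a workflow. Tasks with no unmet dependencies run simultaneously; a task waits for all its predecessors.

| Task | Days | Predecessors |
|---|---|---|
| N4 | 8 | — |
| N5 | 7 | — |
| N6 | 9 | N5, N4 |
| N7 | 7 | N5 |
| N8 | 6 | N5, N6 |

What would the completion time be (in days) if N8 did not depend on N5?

23

Before: longest chain N4→N6→N8 = 8+9+6 = 23, finish 23.
Dropping N5→N8 doesn't change N8's earliest start (17); another predecessor still binds.
New critical path: N4→N6→N8 = 8+9+6 = 23 ⇒ 23 days.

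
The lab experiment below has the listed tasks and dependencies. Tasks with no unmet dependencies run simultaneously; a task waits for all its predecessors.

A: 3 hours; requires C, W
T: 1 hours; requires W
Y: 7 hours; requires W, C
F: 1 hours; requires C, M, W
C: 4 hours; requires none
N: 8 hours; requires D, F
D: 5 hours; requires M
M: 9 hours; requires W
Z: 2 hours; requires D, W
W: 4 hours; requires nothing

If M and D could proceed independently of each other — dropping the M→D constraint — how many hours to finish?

22

Original critical path: W→M→D→N = 4+9+5+8 = 26 ⇒ 26 hours.
Without M→D, D's earliest start moves from 13 to 0.
After: W→M→F→N = 4+9+1+8 = 22 → 22 hours.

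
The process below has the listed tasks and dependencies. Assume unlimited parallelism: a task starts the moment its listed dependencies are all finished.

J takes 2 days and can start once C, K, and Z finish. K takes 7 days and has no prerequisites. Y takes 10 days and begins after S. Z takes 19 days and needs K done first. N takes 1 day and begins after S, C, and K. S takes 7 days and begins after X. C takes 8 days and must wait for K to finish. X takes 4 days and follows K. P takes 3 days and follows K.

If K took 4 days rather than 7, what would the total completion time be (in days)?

Critical path before the change: K→X→S→Y = 7+4+7+10 = 28 giving 28 days.
K lies on that path, so at 4 days the path becomes 25 days.
That remains the longest chain; total 25 days.

25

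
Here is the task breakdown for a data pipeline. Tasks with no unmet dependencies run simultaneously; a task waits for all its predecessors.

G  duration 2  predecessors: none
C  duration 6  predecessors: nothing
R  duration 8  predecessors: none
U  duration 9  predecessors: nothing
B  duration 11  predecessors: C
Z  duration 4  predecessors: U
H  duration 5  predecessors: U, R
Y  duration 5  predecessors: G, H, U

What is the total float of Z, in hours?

The longest chain is U→H→Y = 9+5+5 = 19; overall finish 19 hours.
Z finishes as early as 13 and must finish by 19.
Float = 19 − 13 = 6.

6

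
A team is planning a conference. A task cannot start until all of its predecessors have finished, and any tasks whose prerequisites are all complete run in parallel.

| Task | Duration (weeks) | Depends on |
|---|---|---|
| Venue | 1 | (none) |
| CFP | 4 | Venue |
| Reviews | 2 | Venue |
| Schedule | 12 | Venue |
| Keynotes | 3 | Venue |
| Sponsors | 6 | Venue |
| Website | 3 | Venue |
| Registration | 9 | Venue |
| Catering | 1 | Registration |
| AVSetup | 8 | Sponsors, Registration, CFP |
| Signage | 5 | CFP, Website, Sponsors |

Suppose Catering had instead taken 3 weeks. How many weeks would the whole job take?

18

Actual critical path: Venue→Registration→AVSetup = 1+9+8 = 18 ⇒ 18 weeks.
Catering has 7 weeks of float (longest path through it is 11).
No other chain overtakes it, so the finish is 18 weeks.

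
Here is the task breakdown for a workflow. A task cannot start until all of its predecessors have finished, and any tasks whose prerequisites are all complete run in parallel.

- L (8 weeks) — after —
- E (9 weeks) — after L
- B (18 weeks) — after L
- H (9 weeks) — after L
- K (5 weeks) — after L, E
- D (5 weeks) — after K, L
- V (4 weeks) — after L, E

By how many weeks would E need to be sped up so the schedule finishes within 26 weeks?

1

Current finish: 27 weeks; target: 26.
E is on every critical path, so each week cut from E cuts the finish by one (this holds down to a finish of 26).
Need 27 − 26 = 1 week off E → E becomes 8 weeks, finish becomes 26.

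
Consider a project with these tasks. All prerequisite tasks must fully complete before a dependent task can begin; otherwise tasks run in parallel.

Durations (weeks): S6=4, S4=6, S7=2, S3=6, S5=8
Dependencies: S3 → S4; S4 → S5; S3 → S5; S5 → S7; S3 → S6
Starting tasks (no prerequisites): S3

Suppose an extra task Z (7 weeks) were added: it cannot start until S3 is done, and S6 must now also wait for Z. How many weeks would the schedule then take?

Originally the schedule takes 22 weeks.
With Z inserted, S6 now waits for max(S3, Z).
New critical path: S3→S4→S5→S7 = 6+6+8+2 = 22 ⇒ 22 weeks.

22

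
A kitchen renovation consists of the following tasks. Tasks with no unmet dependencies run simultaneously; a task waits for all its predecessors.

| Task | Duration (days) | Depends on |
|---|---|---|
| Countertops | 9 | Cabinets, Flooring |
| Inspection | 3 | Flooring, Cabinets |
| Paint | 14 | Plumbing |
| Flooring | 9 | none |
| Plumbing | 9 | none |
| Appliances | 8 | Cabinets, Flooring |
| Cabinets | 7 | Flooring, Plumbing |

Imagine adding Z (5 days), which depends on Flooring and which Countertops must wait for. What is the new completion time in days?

25

Originally the job takes 25 days.
With Z inserted, Countertops now waits for max(Cabinets, Flooring, Z).
New critical path: Plumbing→Cabinets→Countertops = 9+7+9 = 25 ⇒ 25 days.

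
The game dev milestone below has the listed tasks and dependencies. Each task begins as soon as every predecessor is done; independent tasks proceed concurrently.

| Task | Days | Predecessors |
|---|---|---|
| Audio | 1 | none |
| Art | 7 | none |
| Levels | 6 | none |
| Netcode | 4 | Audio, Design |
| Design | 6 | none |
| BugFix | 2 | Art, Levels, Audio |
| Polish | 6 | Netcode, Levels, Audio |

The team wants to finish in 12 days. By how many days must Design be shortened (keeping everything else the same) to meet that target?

Current finish: 16 days; target: 12.
Design is on every critical path, so each day cut from Design cuts the finish by one (this holds down to a finish of 12).
Need 16 − 12 = 4 days off Design → Design becomes 2 days, finish becomes 12.

4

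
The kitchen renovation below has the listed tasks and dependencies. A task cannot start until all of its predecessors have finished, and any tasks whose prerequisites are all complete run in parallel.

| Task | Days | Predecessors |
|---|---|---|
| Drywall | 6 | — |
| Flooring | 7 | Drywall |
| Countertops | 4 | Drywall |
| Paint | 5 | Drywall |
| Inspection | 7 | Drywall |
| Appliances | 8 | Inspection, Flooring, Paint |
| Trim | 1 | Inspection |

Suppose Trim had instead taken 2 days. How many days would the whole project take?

Actual critical path: Drywall→Flooring→Appliances = 6+7+8 = 21 ⇒ 21 days.
Trim has 7 days of float (longest path through it is 14).
No other chain overtakes it, so the finish is 21 days.

21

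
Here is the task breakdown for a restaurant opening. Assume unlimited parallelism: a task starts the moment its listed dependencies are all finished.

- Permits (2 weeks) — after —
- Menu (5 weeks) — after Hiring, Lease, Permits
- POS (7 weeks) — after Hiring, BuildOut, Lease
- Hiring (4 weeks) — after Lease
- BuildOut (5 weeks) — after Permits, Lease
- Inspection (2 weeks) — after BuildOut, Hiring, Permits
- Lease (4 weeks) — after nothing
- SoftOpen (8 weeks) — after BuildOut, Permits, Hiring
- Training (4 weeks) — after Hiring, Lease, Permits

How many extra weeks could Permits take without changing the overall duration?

2

Critical path: Lease→BuildOut→SoftOpen = 4+5+8 = 17, so the finish is 17 weeks.
Permits finishes as early as 2 and must finish by 4.
Slack of Permits = 2 − 0 = 2 weeks.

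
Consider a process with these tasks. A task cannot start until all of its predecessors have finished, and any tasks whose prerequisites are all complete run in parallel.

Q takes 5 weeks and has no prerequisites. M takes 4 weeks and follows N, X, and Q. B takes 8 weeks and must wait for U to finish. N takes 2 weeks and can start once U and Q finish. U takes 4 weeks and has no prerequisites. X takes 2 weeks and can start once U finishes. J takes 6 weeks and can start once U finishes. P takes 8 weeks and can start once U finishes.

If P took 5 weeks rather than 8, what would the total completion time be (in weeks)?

12

Actual critical path: U→P = 4+8 = 12 ⇒ 12 weeks.
P lies on that path, so at 5 weeks the path becomes 9 weeks.
Now U→B = 4+8 = 12 is longest, so the finish becomes 12 weeks.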